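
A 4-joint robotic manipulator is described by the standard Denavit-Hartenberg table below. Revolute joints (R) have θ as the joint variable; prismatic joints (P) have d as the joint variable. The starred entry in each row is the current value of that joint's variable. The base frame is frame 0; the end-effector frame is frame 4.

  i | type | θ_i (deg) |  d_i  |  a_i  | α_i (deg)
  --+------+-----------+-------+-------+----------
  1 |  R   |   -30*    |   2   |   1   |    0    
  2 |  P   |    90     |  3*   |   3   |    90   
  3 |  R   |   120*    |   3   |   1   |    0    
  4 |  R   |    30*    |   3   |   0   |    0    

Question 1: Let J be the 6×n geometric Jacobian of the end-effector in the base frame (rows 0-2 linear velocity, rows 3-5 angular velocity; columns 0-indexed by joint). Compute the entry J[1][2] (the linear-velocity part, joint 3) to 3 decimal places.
-0.750

axis z_2 = (0.8660,-0.5000,0.0000); lever o_n−o_2 = (4.9462,-3.4330,0.8660)
cross product → J_v[:, 2] = (-0.4330,-0.7500,-0.5000)
J_ω[:, 2] = z_2
entry J[1][2] = -0.7500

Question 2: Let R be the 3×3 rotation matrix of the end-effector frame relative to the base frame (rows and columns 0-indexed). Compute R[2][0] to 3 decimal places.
End-effector x-axis (col 0 of R) = (-0.4330,-0.7500,0.5000)
R[2][0] = 0.5000

0.500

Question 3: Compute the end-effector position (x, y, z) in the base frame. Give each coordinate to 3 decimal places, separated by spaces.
7.312 -1.335 5.866

after link 1: o_1 = (0.8660, -0.5000, 2.0000)
after link 2: o_2 = (2.3660, 2.0981, 5.0000)
after link 3: o_3 = (4.7141, 0.1651, 5.8660)
after link 4: o_4 = (7.3122, -1.3349, 5.8660)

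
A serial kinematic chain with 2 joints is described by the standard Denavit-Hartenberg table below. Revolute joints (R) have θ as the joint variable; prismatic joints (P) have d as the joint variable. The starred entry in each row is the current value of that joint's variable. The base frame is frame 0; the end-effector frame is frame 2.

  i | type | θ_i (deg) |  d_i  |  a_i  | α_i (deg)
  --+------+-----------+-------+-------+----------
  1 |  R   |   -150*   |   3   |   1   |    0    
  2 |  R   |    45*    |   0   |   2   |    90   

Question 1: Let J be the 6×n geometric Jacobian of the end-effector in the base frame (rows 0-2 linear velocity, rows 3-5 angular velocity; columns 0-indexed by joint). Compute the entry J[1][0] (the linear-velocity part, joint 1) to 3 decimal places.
-1.384

axis z_0 = ẑ; lever o_n−o_0 = (-1.3837,-2.4319,3.0000)
cross product → J_v[:, 0] = (2.4319,-1.3837,0.0000)
J_ω[:, 0] = z_0
entry J[1][0] = -1.3837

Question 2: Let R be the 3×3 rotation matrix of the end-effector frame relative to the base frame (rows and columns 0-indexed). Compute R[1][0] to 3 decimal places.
End-effector x-axis (col 0 of R) = (-0.2588,-0.9659,0.0000)
R[1][0] = -0.9659

-0.966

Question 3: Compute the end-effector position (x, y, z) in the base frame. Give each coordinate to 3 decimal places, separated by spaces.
after link 1: o_1 = (-0.8660, -0.5000, 3.0000)
after link 2: o_2 = (-1.3837, -2.4319, 3.0000)

-1.384 -2.432 3.000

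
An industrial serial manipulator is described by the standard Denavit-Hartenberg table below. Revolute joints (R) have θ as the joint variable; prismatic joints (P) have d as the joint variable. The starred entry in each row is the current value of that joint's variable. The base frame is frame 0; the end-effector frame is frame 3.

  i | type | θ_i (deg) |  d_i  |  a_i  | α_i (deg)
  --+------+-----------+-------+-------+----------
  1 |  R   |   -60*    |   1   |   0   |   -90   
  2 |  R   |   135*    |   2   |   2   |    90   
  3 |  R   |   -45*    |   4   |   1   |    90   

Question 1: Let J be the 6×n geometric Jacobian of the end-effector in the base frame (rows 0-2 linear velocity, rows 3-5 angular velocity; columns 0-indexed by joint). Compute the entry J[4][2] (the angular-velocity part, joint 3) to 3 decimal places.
axis z_2 = (0.3536,-0.6124,-0.7071); lever o_n−o_2 = (0.5518,-2.3700,-3.3284)
cross product → J_v[:, 2] = (0.3624,0.7866,-0.5000)
J_ω[:, 2] = z_2
entry J[4][2] = -0.6124

-0.612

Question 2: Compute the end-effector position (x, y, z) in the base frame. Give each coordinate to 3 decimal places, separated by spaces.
after link 1: o_1 = (0.0000, 0.0000, 1.0000)
after link 2: o_2 = (1.0249, 2.2247, -0.4142)
after link 3: o_3 = (1.5768, -0.1453, -3.7426)

1.577 -0.145 -3.743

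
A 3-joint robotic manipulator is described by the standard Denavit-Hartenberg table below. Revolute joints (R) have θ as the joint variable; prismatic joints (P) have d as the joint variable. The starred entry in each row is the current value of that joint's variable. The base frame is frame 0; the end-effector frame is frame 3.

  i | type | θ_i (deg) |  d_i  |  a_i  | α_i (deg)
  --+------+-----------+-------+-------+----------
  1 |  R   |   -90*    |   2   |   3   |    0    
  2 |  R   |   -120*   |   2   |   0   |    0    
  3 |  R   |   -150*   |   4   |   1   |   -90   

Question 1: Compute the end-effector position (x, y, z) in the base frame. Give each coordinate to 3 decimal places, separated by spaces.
after link 1: o_1 = (0.0000, -3.0000, 2.0000)
after link 2: o_2 = (0.0000, -3.0000, 4.0000)
after link 3: o_3 = (1.0000, -3.0000, 8.0000)

1.000 -3.000 8.000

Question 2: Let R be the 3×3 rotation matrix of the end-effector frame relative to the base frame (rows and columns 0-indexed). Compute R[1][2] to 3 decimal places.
End-effector z-axis (col 2 of R) = (-0.0000,1.0000,0.0000)
R[1][2] = 1.0000

1.000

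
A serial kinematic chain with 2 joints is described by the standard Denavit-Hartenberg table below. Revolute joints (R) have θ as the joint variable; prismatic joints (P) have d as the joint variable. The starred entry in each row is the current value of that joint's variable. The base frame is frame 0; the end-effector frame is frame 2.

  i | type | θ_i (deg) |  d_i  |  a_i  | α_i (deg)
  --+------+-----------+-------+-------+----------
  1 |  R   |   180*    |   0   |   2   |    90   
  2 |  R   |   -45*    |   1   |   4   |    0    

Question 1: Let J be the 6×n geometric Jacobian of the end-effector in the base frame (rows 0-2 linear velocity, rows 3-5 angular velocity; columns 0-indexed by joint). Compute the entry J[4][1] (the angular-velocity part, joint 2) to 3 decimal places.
axis z_1 = (0.0000,1.0000,0.0000); lever o_n−o_1 = (-2.8284,1.0000,-2.8284)
cross product → J_v[:, 1] = (-2.8284,0.0000,2.8284)
J_ω[:, 1] = z_1
entry J[4][1] = 1.0000

1.000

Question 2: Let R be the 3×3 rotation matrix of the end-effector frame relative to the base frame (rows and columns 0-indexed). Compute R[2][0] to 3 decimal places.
End-effector x-axis (col 0 of R) = (-0.7071,0.0000,-0.7071)
R[2][0] = -0.7071

-0.707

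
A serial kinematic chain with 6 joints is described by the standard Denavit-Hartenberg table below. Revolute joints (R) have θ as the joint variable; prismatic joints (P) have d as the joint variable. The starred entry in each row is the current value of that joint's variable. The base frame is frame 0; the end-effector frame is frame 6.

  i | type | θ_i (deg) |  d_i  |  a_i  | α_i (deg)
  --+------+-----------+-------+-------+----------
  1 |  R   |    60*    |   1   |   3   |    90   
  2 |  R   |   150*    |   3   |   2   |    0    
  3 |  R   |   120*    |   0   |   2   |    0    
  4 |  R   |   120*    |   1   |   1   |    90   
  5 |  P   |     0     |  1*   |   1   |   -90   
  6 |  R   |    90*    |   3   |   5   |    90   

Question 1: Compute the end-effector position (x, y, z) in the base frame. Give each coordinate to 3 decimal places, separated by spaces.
6.562 -2.634 4.464

after link 1: o_1 = (1.5000, 2.5981, 1.0000)
after link 2: o_2 = (3.2321, -0.4019, 2.0000)
after link 3: o_3 = (3.2321, -0.4019, 0.0000)
after link 4: o_4 = (4.5311, -0.1519, 0.5000)
after link 5: o_5 = (5.2141, 1.0311, 0.1340)
after link 6: o_6 = (6.5622, -2.6340, 4.4641)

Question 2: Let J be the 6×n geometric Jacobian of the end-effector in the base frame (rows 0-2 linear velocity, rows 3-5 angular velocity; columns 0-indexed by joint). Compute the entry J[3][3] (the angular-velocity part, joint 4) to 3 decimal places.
0.866

axis z_3 = (0.8660,-0.5000,0.0000); lever o_n−o_3 = (3.3301,-2.2321,4.4641)
cross product → J_v[:, 3] = (-2.2321,-3.8660,-0.2679)
J_ω[:, 3] = z_3
entry J[3][3] = 0.8660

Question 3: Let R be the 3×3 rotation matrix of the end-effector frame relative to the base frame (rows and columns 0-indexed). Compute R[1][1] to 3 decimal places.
End-effector y-axis (col 1 of R) = (0.8660,-0.5000,0.0000)
R[1][1] = -0.5000

-0.500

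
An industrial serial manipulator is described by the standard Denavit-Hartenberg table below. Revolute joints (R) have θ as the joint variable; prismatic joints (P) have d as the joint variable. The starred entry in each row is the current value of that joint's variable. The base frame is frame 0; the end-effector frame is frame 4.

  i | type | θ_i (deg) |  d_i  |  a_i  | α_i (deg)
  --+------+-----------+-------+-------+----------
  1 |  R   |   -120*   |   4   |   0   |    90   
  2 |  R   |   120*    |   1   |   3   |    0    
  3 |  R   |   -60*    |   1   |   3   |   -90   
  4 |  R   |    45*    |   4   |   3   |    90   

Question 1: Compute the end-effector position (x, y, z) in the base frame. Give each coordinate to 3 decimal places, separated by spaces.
after link 1: o_1 = (0.0000, 0.0000, 4.0000)
after link 2: o_2 = (-0.1160, 1.7990, 6.5981)
after link 3: o_3 = (-1.7321, 1.0000, 9.1962)
after link 4: o_4 = (1.3068, 2.0208, 13.0333)

1.307 2.021 13.033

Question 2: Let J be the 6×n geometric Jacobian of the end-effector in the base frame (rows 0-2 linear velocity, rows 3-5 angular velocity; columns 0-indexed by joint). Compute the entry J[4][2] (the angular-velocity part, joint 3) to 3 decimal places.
axis z_2 = (-0.8660,0.5000,0.0000); lever o_n−o_2 = (1.4228,0.2217,6.4352)
cross product → J_v[:, 2] = (3.2176,5.5730,-0.9034)
J_ω[:, 2] = z_2
entry J[4][2] = 0.5000

0.500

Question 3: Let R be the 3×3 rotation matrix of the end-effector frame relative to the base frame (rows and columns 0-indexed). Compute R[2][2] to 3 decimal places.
0.612

End-effector z-axis (col 2 of R) = (-0.7891,0.0474,0.6124)
R[2][2] = 0.6124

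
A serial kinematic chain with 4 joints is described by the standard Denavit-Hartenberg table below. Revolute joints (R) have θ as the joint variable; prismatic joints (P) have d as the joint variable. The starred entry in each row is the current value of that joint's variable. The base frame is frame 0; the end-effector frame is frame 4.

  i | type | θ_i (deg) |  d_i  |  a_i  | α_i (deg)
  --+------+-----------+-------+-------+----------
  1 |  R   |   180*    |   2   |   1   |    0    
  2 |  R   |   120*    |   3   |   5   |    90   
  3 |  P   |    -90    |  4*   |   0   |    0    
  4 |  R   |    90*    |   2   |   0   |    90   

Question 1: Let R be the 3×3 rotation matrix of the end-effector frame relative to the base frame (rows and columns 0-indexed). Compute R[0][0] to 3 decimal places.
End-effector x-axis (col 0 of R) = (0.5000,-0.8660,0.0000)
R[0][0] = 0.5000

0.500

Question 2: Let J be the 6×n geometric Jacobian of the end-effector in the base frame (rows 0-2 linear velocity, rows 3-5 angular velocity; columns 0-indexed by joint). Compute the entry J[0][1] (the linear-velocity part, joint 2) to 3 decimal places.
7.330

axis z_1 = (0.0000,0.0000,1.0000); lever o_n−o_1 = (-2.6962,-7.3301,3.0000)
cross product → J_v[:, 1] = (7.3301,-2.6962,0.0000)
J_ω[:, 1] = z_1
entry J[0][1] = 7.3301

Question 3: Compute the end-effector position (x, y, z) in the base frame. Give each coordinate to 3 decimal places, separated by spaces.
-3.696 -7.330 5.000

after link 1: o_1 = (-1.0000, 0.0000, 2.0000)
after link 2: o_2 = (1.5000, -4.3301, 5.0000)
after link 3: o_3 = (-1.9641, -6.3301, 5.0000)
after link 4: o_4 = (-3.6962, -7.3301, 5.0000)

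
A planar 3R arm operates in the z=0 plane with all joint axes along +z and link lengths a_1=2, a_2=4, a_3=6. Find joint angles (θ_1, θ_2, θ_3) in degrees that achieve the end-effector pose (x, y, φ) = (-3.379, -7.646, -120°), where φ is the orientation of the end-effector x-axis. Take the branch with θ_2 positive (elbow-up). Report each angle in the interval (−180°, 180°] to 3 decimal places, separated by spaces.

wrist centre = target − a_3·(cos φ, sin φ) = (-0.3790, -2.4498)
cos θ_2 = (6.1454−2²−4²)/(2·2·4) = -0.8659; θ_2 = 149.9871° (elbow-up)
β = atan2(-2.4498,-0.3790) = -98.7941°; ψ = atan2(2.0008,-1.4637) = 126.1870°
θ_1 = β − ψ = -224.9811°
θ_3 = φ − θ_1 − θ_2 = -45.0060° (wrapped to (-180°,180°])

135.019 149.987 -45.006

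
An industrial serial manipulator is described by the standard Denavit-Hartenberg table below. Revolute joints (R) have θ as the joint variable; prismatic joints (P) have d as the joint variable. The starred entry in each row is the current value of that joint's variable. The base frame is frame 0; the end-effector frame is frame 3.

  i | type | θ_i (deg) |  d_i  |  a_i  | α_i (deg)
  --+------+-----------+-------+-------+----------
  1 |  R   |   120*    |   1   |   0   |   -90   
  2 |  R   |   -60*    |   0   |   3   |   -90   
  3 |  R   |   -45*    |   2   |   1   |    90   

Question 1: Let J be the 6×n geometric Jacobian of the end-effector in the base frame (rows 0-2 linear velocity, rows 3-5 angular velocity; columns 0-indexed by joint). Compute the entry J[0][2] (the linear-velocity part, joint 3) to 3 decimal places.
0.436

axis z_2 = (-0.4330,0.7500,-0.5000); lever o_n−o_2 = (-1.6552,1.4526,-0.3876)
cross product → J_v[:, 2] = (0.4356,0.6597,0.6124)
J_ω[:, 2] = z_2
entry J[0][2] = 0.4356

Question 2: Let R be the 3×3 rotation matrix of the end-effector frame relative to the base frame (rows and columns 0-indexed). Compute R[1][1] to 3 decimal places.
0.750

End-effector y-axis (col 1 of R) = (-0.4330,0.7500,-0.5000)
R[1][1] = 0.7500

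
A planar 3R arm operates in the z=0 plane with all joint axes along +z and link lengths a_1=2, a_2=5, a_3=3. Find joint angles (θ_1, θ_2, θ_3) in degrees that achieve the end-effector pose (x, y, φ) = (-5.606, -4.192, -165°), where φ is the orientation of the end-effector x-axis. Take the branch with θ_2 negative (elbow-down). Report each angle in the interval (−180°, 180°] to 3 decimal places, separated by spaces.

wrist centre = target − a_3·(cos φ, sin φ) = (-2.7082, -3.4155)
cos θ_2 = (19.0004−2²−5²)/(2·2·5) = -0.5000; θ_2 = -119.9987° (elbow-down)
β = atan2(-3.4155,-2.7082) = -128.4113°; ψ = atan2(-4.3302,-0.4999) = -96.5854°
θ_1 = β − ψ = -31.8259°
θ_3 = φ − θ_1 − θ_2 = -13.1754° (wrapped to (-180°,180°])

-31.826 -119.999 -13.175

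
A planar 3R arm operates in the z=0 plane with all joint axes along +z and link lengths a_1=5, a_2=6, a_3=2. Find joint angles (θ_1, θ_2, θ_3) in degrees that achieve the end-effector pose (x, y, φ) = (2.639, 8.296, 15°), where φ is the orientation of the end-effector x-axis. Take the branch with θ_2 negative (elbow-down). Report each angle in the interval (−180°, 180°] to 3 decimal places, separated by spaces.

wrist centre = target − a_3·(cos φ, sin φ) = (0.7071, 7.7784)
cos θ_2 = (61.0030−5²−6²)/(2·5·6) = 0.0000; θ_2 = -89.9972° (elbow-down)
β = atan2(7.7784,0.7071) = 84.8054°; ψ = atan2(-6.0000,5.0003) = -50.1928°
θ_1 = β − ψ = 134.9981°
θ_3 = φ − θ_1 − θ_2 = -30.0010° (wrapped to (-180°,180°])

134.998 -89.997 -30.001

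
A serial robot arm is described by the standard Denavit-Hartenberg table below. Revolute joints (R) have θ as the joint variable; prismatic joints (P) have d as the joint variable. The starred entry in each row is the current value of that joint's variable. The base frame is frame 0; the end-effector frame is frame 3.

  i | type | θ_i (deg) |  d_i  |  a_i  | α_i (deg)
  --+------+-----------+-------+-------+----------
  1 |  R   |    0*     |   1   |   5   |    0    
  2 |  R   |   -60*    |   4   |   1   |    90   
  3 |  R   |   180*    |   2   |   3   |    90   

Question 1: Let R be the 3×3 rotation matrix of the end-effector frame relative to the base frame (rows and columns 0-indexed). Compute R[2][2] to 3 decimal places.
1.000

End-effector z-axis (col 2 of R) = (0.0000,-0.0000,1.0000)
R[2][2] = 1.0000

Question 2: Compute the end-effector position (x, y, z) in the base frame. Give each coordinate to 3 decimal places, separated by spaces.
2.268 0.732 5.000

after link 1: o_1 = (5.0000, 0.0000, 1.0000)
after link 2: o_2 = (5.5000, -0.8660, 5.0000)
after link 3: o_3 = (2.2679, 0.7321, 5.0000)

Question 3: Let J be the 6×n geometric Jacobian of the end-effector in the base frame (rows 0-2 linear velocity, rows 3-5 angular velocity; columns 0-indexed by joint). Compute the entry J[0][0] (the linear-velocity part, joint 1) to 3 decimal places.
axis z_0 = ẑ; lever o_n−o_0 = (2.2679,0.7321,5.0000)
cross product → J_v[:, 0] = (-0.7321,2.2679,0.0000)
J_ω[:, 0] = z_0
entry J[0][0] = -0.7321

-0.732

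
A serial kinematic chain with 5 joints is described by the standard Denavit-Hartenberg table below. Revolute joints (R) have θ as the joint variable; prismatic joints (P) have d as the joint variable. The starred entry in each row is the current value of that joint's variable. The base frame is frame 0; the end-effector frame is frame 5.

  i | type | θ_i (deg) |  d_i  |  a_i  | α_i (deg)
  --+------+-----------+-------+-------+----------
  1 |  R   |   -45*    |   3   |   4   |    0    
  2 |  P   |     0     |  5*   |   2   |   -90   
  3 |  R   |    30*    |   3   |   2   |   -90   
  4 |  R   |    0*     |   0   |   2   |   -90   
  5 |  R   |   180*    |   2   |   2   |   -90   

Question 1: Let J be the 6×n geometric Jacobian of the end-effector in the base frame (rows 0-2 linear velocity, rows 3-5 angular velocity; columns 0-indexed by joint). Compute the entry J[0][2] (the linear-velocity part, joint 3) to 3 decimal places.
-0.707

axis z_2 = (0.7071,0.7071,0.0000); lever o_n−o_2 = (1.9319,-0.5176,-1.0000)
cross product → J_v[:, 2] = (-0.7071,0.7071,-1.7321)
J_ω[:, 2] = z_2
entry J[0][2] = -0.7071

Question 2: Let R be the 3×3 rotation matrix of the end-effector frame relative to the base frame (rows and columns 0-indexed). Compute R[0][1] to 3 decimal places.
0.707

End-effector y-axis (col 1 of R) = (0.7071,0.7071,0.0000)
R[0][1] = 0.7071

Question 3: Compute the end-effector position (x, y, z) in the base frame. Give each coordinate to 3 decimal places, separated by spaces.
6.174 -4.760 7.000

after link 1: o_1 = (2.8284, -2.8284, 3.0000)
after link 2: o_2 = (4.2426, -4.2426, 8.0000)
after link 3: o_3 = (7.5887, -3.3461, 7.0000)
after link 4: o_4 = (8.8135, -4.5708, 6.0000)
after link 5: o_5 = (6.1745, -4.7603, 7.0000)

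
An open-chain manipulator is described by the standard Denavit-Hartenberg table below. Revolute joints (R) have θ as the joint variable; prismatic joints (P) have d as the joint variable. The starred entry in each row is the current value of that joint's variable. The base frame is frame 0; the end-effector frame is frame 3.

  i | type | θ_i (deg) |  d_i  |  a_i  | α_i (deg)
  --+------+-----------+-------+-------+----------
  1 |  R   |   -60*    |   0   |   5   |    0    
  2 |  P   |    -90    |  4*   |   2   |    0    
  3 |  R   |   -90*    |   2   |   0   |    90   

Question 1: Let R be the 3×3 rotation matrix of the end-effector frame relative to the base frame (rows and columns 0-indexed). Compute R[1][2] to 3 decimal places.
End-effector z-axis (col 2 of R) = (0.8660,0.5000,0.0000)
R[1][2] = 0.5000

0.500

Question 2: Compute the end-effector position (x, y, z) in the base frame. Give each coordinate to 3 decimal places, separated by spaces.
0.768 -5.330 6.000

after link 1: o_1 = (2.5000, -4.3301, 0.0000)
after link 2: o_2 = (0.7679, -5.3301, 4.0000)
after link 3: o_3 = (0.7679, -5.3301, 6.0000)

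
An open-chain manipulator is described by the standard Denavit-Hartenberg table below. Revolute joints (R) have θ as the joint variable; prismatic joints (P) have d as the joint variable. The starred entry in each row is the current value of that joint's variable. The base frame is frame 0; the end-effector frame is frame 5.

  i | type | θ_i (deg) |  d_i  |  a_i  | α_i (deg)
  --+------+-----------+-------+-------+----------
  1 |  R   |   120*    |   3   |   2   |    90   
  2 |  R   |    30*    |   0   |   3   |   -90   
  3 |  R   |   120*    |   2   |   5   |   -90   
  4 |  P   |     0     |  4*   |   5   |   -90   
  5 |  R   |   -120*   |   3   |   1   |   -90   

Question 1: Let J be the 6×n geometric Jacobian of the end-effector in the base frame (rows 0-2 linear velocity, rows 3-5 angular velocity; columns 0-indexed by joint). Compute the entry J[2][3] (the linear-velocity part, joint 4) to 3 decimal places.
-0.433

prismatic axis z_3 = (0.8080,-0.3995,-0.4330)
J_v[:, 3] = z_3; J_ω[:, 3] = (0,0,0)
entry J[2][3] = -0.4330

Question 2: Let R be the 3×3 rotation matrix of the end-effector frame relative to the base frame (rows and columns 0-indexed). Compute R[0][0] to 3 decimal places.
End-effector x-axis (col 0 of R) = (0.9665,0.0580,-0.2500)
R[0][0] = 0.9665

0.967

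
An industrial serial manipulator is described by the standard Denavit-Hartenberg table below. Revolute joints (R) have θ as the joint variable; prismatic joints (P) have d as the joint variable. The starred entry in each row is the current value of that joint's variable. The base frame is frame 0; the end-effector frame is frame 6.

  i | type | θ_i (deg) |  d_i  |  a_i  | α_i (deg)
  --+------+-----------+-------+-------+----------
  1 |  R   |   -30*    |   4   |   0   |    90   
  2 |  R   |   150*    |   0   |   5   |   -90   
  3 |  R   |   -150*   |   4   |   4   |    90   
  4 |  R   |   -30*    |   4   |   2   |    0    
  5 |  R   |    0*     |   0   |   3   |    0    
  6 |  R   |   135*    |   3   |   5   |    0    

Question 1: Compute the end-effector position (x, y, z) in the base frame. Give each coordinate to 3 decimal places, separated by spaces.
1.976 1.797 -3.778

after link 1: o_1 = (0.0000, 0.0000, 4.0000)
after link 2: o_2 = (-3.7500, 2.1651, 6.5000)
after link 3: o_3 = (-3.8840, -0.0670, 1.3038)
after link 4: o_4 = (0.4731, 0.4175, 0.4199)
after link 5: o_5 = (2.1606, -2.0568, 0.5939)
after link 6: o_6 = (1.9763, 1.7967, -3.7783)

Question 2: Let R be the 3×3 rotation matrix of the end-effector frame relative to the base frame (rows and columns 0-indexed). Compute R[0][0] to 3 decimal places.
End-effector x-axis (col 0 of R) = (-0.5217,0.4506,-0.7244)
R[0][0] = -0.5217

-0.522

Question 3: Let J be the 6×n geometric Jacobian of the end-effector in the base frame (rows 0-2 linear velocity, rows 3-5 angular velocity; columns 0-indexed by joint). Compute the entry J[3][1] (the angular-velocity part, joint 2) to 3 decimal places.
-0.500

axis z_1 = (-0.5000,-0.8660,0.0000); lever o_n−o_1 = (1.9763,1.7967,-7.7783)
cross product → J_v[:, 1] = (6.7362,-3.8892,0.8132)
J_ω[:, 1] = z_1
entry J[3][1] = -0.5000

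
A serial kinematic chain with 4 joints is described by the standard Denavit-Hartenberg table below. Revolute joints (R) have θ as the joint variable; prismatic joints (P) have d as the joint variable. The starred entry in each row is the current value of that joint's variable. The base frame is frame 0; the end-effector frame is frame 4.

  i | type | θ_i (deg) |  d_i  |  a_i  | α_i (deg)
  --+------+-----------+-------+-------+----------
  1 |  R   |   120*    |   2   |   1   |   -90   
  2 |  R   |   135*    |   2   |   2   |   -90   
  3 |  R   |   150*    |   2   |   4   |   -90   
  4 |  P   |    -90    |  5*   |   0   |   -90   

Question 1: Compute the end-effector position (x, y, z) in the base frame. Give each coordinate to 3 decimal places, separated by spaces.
after link 1: o_1 = (-0.5000, 0.8660, 2.0000)
after link 2: o_2 = (-1.5249, -1.3587, 0.5858)
after link 3: o_3 = (-0.3105, 0.5379, 4.4495)
after link 4: o_4 = (-4.9444, -0.0963, 6.2173)

-4.944 -0.096 6.217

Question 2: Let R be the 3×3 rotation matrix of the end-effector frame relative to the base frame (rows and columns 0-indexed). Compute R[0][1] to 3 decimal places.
End-effector y-axis (col 1 of R) = (0.9268,0.1268,-0.3536)
R[0][1] = 0.9268

0.927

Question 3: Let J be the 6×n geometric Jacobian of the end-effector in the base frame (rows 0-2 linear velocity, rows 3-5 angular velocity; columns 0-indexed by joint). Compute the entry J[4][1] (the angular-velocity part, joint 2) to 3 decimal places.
-0.500

axis z_1 = (-0.8660,-0.5000,0.0000); lever o_n−o_1 = (-4.4444,-0.9623,4.2173)
cross product → J_v[:, 1] = (-2.1086,3.6523,-1.3888)
J_ω[:, 1] = z_1
entry J[4][1] = -0.5000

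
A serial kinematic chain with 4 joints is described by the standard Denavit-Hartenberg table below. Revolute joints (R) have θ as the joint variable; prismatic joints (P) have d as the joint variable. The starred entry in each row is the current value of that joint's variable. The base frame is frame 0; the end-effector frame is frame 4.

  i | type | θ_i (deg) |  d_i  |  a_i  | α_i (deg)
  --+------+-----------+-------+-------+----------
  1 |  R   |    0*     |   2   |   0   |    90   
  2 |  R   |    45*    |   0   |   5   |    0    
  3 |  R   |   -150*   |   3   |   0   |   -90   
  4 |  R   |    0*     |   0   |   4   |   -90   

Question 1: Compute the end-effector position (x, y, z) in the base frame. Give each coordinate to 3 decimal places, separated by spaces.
2.500 -3.000 1.672

after link 1: o_1 = (0.0000, 0.0000, 2.0000)
after link 2: o_2 = (3.5355, 0.0000, 5.5355)
after link 3: o_3 = (3.5355, -3.0000, 5.5355)
after link 4: o_4 = (2.5003, -3.0000, 1.6718)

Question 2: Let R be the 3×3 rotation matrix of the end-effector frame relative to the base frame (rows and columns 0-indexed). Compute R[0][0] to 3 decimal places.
-0.259

End-effector x-axis (col 0 of R) = (-0.2588,-0.0000,-0.9659)
R[0][0] = -0.2588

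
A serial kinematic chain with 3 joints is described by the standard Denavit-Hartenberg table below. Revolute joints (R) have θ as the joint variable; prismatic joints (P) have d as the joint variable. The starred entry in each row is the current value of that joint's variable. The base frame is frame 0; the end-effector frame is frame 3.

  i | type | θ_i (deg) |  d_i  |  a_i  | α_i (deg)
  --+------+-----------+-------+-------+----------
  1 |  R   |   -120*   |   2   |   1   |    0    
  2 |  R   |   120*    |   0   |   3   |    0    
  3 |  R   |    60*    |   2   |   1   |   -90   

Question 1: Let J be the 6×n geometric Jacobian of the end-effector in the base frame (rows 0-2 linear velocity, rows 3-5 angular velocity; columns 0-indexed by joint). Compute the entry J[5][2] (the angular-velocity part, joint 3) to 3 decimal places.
axis z_2 = (0.0000,0.0000,1.0000); lever o_n−o_2 = (0.5000,0.8660,2.0000)
cross product → J_v[:, 2] = (-0.8660,0.5000,0.0000)
J_ω[:, 2] = z_2
entry J[5][2] = 1.0000

1.000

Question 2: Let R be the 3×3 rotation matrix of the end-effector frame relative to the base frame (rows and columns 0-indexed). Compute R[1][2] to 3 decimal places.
0.500

End-effector z-axis (col 2 of R) = (-0.8660,0.5000,0.0000)
R[1][2] = 0.5000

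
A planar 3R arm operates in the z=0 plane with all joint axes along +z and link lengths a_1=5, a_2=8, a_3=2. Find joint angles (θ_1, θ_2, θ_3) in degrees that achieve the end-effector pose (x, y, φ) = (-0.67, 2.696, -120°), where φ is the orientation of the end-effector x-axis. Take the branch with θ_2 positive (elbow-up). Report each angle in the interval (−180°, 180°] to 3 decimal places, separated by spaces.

-30.002 150.002 120.000

wrist centre = target − a_3·(cos φ, sin φ) = (0.3300, 4.4281)
cos θ_2 = (19.7165−5²−8²)/(2·5·8) = -0.8660; θ_2 = 150.0021° (elbow-up)
β = atan2(4.4281,0.3300) = 85.7379°; ψ = atan2(3.9998,-1.9283) = 115.7395°
θ_1 = β − ψ = -30.0016°
θ_3 = φ − θ_1 − θ_2 = 119.9995° (wrapped to (-180°,180°])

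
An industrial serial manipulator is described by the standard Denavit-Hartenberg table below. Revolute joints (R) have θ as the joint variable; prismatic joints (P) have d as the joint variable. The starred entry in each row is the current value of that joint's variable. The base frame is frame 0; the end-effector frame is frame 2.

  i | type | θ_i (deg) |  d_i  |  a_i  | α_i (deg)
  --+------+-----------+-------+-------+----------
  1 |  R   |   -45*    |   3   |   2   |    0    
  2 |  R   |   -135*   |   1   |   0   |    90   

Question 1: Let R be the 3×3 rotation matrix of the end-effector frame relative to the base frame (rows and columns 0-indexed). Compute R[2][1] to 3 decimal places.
End-effector y-axis (col 1 of R) = (0.0000,-0.0000,1.0000)
R[2][1] = 1.0000

1.000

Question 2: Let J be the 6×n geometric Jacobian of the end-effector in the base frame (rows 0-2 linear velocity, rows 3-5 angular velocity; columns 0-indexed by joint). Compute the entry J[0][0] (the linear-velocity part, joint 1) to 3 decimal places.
1.414

axis z_0 = ẑ; lever o_n−o_0 = (1.4142,-1.4142,4.0000)
cross product → J_v[:, 0] = (1.4142,1.4142,-0.0000)
J_ω[:, 0] = z_0
entry J[0][0] = 1.4142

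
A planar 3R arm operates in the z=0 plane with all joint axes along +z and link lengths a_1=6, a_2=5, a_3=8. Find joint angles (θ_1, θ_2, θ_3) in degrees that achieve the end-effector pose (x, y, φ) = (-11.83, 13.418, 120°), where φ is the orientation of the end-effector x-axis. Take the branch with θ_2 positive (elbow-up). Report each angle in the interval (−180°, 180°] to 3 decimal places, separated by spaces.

wrist centre = target − a_3·(cos φ, sin φ) = (-7.8300, 6.4898)
cos θ_2 = (103.4264−6²−5²)/(2·6·5) = 0.7071; θ_2 = 45.0001° (elbow-up)
β = atan2(6.4898,-7.8300) = 140.3468°; ψ = atan2(3.5355,9.5355) = 20.3435°
θ_1 = β − ψ = 120.0033°
θ_3 = φ − θ_1 − θ_2 = -45.0033° (wrapped to (-180°,180°])

120.003 45.000 -45.003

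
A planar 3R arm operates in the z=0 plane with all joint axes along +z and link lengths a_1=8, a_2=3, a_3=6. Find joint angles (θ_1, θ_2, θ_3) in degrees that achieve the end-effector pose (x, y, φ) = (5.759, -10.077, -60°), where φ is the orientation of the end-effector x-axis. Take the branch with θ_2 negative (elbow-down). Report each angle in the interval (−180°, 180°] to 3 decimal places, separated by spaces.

-44.999 -149.991 134.990

wrist centre = target − a_3·(cos φ, sin φ) = (2.7590, -4.8808)
cos θ_2 = (31.4348−8²−3²)/(2·8·3) = -0.8659; θ_2 = -149.9905° (elbow-down)
β = atan2(-4.8808,2.7590) = -60.5218°; ψ = atan2(-1.5004,5.4022) = -15.5224°
θ_1 = β − ψ = -44.9994°
θ_3 = φ − θ_1 − θ_2 = 134.9899° (wrapped to (-180°,180°])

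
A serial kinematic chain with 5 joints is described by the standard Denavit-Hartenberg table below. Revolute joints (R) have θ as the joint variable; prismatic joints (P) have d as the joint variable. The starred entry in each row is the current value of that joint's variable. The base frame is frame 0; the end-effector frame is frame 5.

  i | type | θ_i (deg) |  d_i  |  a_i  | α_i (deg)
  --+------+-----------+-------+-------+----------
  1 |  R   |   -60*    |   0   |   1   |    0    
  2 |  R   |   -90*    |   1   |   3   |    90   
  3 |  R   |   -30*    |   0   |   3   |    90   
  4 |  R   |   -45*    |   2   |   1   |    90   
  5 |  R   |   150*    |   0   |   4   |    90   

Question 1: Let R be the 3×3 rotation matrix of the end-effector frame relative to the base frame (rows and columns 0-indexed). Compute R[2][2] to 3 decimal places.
-0.927

End-effector z-axis (col 2 of R) = (0.2866,-0.2428,-0.9268)
R[2][2] = -0.9268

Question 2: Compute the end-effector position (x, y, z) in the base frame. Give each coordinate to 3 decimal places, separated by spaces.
-2.180 -0.402 -3.093

after link 1: o_1 = (0.5000, -0.8660, 0.0000)
after link 2: o_2 = (-2.0981, -2.3660, 1.0000)
after link 3: o_3 = (-4.3481, -3.6651, -0.5000)
after link 4: o_4 = (-3.6588, -4.0836, -2.5856)
after link 5: o_5 = (-2.1804, -0.4016, -3.0929)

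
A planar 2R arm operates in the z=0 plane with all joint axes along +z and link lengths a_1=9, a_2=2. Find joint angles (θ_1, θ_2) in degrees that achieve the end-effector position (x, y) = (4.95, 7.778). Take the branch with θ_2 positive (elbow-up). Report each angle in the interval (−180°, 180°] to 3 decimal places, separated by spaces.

cos θ_2 = (84.9998−9²−2²)/(2·9·2) = -0.0000; θ_2 = 90.0003° (elbow-up)
β = atan2(7.7780,4.9500) = 57.5269°; ψ = atan2(2.0000,9.0000) = 12.5288°
θ_1 = β − ψ = 44.9981°

44.998 90.000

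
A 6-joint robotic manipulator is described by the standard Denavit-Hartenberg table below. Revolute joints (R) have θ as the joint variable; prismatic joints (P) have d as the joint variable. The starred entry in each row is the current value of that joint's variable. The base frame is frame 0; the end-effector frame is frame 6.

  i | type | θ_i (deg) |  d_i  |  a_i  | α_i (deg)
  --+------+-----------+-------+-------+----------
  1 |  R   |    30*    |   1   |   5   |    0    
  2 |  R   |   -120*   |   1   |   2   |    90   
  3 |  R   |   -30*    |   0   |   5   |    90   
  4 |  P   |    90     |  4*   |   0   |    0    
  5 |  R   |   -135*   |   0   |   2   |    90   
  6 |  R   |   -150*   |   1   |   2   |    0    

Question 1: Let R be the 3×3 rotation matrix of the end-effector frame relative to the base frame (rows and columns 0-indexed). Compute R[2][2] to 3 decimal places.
End-effector z-axis (col 2 of R) = (0.7071,0.6124,0.3536)
R[2][2] = 0.3536

0.354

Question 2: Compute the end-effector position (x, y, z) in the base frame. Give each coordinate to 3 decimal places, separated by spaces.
5.227 -1.882 -2.839

after link 1: o_1 = (4.3301, 2.5000, 1.0000)
after link 2: o_2 = (4.3301, 0.5000, 2.0000)
after link 3: o_3 = (4.3301, -3.8301, -0.5000)
after link 4: o_4 = (4.3301, -1.8301, -3.9641)
after link 5: o_5 = (5.7443, -3.0549, -4.6712)
after link 6: o_6 = (5.2267, -1.8818, -2.8393)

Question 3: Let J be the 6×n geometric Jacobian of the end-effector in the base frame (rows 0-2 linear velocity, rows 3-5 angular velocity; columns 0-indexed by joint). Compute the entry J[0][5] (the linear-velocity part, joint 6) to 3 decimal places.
0.707

axis z_5 = (0.7071,0.6124,0.3536); lever o_n−o_5 = (-0.5176,1.1730,1.8320)
cross product → J_v[:, 5] = (0.7071,-1.4784,1.1464)
J_ω[:, 5] = z_5
entry J[0][5] = 0.7071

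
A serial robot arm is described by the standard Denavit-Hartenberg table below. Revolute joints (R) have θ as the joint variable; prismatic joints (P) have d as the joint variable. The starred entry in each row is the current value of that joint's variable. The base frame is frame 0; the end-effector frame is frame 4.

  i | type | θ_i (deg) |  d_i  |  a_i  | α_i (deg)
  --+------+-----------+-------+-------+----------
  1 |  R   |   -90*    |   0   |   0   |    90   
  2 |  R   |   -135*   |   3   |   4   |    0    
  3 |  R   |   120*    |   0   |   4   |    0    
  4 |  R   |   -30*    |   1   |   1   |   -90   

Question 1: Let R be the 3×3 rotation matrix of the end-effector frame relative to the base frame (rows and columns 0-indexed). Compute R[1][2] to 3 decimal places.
End-effector z-axis (col 2 of R) = (0.0000,-0.7071,0.7071)
R[1][2] = -0.7071

-0.707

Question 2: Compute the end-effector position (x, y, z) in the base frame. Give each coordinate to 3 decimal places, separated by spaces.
-4.000 -1.742 -4.571

after link 1: o_1 = (0.0000, 0.0000, 0.0000)
after link 2: o_2 = (-3.0000, 2.8284, -2.8284)
after link 3: o_3 = (-3.0000, -1.0353, -3.8637)
after link 4: o_4 = (-4.0000, -1.7424, -4.5708)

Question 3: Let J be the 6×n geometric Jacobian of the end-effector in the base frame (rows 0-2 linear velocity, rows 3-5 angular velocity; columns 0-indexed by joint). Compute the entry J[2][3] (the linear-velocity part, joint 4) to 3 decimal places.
axis z_3 = (-1.0000,-0.0000,0.0000); lever o_n−o_3 = (-1.0000,-0.7071,-0.7071)
cross product → J_v[:, 3] = (0.0000,-0.7071,0.7071)
J_ω[:, 3] = z_3
entry J[2][3] = 0.7071

0.707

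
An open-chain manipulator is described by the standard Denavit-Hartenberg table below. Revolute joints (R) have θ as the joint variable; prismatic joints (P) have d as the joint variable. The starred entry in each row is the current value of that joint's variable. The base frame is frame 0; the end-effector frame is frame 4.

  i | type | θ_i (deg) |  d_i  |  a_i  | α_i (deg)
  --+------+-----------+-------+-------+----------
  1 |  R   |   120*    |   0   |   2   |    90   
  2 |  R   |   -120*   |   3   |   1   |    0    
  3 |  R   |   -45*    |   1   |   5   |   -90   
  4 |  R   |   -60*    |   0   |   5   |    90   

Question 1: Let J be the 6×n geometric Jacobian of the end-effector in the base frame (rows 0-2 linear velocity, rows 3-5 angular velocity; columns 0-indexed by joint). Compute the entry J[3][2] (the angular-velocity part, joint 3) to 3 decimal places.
0.866

axis z_2 = (0.8660,0.5000,0.0000); lever o_n−o_2 = (8.2382,-3.6088,-1.9411)
cross product → J_v[:, 2] = (-0.9706,1.6811,-7.2444)
J_ω[:, 2] = z_2
entry J[3][2] = 0.8660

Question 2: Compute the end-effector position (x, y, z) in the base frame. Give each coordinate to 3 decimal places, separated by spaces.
after link 1: o_1 = (-1.0000, 1.7321, 0.0000)
after link 2: o_2 = (1.8481, 2.7990, -0.8660)
after link 3: o_3 = (5.1289, -0.8835, -2.1601)
after link 4: o_4 = (10.0863, -0.8098, -2.8072)

10.086 -0.810 -2.807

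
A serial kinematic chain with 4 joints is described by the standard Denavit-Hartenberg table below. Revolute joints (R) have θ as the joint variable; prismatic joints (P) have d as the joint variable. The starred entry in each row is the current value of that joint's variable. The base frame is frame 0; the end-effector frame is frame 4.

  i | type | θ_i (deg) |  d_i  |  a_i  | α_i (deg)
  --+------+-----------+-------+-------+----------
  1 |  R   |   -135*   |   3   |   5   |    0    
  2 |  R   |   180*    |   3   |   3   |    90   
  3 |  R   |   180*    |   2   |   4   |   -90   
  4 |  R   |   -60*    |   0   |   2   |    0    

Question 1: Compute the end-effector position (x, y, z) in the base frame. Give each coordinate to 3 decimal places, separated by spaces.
after link 1: o_1 = (-3.5355, -3.5355, 3.0000)
after link 2: o_2 = (-1.4142, -1.4142, 6.0000)
after link 3: o_3 = (-2.8284, -5.6569, 6.0000)
after link 4: o_4 = (-2.3108, -7.5887, 6.0000)

-2.311 -7.589 6.000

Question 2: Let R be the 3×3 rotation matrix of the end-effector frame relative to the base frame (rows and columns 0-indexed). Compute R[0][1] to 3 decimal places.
-0.966

End-effector y-axis (col 1 of R) = (-0.9659,-0.2588,0.0000)
R[0][1] = -0.9659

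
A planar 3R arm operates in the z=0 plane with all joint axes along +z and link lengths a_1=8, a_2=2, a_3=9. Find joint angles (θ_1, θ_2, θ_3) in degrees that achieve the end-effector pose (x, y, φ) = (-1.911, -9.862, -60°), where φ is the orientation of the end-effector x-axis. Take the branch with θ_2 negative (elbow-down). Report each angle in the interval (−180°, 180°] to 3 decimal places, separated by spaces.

-150.003 -134.990 -135.008

wrist centre = target − a_3·(cos φ, sin φ) = (-6.4110, -2.0678)
cos θ_2 = (45.3766−8²−2²)/(2·8·2) = -0.7070; θ_2 = -134.9898° (elbow-down)
β = atan2(-2.0678,-6.4110) = -162.1237°; ψ = atan2(-1.4145,6.5860) = -12.1211°
θ_1 = β − ψ = -150.0025°
θ_3 = φ − θ_1 − θ_2 = -135.0076° (wrapped to (-180°,180°])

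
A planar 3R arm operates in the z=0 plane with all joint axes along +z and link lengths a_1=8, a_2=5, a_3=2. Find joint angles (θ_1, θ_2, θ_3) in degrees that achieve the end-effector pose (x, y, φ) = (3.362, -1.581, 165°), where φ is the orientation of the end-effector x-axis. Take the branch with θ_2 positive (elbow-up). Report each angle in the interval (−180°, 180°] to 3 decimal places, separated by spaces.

-60.001 135.002 89.999

wrist centre = target − a_3·(cos φ, sin φ) = (5.2939, -2.0986)
cos θ_2 = (32.4291−8²−5²)/(2·8·5) = -0.7071; θ_2 = 135.0023° (elbow-up)
β = atan2(-2.0986,5.2939) = -21.6248°; ψ = atan2(3.5354,4.4643) = 38.3764°
θ_1 = β − ψ = -60.0013°
θ_3 = φ − θ_1 − θ_2 = 89.9989° (wrapped to (-180°,180°])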